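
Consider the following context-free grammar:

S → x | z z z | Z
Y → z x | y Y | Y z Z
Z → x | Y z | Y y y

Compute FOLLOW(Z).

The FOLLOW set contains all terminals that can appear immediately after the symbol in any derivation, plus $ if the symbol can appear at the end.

We compute FOLLOW(Z) using the standard algorithm.
FOLLOW(S) starts with {$}.
FIRST(S) = {x, y, z}
FIRST(Y) = {y, z}
FIRST(Z) = {x, y, z}
FOLLOW(S) = {$}
FOLLOW(Y) = {y, z}
FOLLOW(Z) = {$, y, z}
Therefore, FOLLOW(Z) = {$, y, z}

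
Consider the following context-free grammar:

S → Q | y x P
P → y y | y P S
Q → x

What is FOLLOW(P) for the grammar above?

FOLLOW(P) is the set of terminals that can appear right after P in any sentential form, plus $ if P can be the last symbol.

We compute FOLLOW(P) using the standard algorithm.
FOLLOW(S) starts with {$}.
FIRST(P) = {y}
FIRST(Q) = {x}
FIRST(S) = {x, y}
FOLLOW(P) = {$, x, y}
FOLLOW(Q) = {$, x, y}
FOLLOW(S) = {$, x, y}
Therefore, FOLLOW(P) = {$, x, y}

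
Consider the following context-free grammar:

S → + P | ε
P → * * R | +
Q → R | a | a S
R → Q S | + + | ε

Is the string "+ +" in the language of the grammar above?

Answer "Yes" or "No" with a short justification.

Yes - a valid derivation exists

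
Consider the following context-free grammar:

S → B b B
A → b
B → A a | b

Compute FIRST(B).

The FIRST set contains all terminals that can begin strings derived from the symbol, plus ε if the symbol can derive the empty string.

We compute FIRST(B) using the standard algorithm.
FIRST(A) = {b}
FIRST(B) = {b}
FIRST(S) = {b}
Therefore, FIRST(B) = {b}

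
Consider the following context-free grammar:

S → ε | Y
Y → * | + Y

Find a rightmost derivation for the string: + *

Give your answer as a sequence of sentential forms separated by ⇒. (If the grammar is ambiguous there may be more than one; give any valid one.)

S ⇒ Y ⇒ + Y ⇒ + *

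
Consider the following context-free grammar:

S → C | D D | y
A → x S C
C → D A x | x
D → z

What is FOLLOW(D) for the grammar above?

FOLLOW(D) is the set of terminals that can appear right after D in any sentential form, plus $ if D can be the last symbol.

We compute FOLLOW(D) using the standard algorithm.
FOLLOW(S) starts with {$}.
FIRST(A) = {x}
FIRST(C) = {x, z}
FIRST(D) = {z}
FIRST(S) = {x, y, z}
FOLLOW(A) = {x}
FOLLOW(C) = {$, x, z}
FOLLOW(D) = {$, x, z}
FOLLOW(S) = {$, x, z}
Therefore, FOLLOW(D) = {$, x, z}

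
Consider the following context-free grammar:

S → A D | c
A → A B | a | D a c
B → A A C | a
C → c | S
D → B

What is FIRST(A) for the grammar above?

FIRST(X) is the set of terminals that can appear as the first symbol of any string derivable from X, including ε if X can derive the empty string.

We compute FIRST(A) using the standard algorithm.
FIRST(A) = {a}
FIRST(B) = {a}
FIRST(C) = {a, c}
FIRST(D) = {a}
FIRST(S) = {a, c}
Therefore, FIRST(A) = {a}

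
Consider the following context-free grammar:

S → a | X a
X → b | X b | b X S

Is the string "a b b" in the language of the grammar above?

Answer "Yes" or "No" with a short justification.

No - no valid derivation exists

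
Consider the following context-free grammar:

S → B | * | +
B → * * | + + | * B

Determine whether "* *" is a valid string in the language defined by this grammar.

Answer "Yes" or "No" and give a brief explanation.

Yes - a valid derivation exists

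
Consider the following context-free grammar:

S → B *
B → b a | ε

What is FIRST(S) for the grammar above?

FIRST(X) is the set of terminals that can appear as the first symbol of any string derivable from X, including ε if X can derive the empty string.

We compute FIRST(S) using the standard algorithm.
FIRST(B) = {b, ε}
FIRST(S) = {*, b}
Therefore, FIRST(S) = {*, b}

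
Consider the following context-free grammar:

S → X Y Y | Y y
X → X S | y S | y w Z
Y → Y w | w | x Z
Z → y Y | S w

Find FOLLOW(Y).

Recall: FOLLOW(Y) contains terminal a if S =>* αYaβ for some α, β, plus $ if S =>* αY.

We compute FOLLOW(Y) using the standard algorithm.
FOLLOW(S) starts with {$}.
FIRST(S) = {w, x, y}
FIRST(X) = {y}
FIRST(Y) = {w, x}
FIRST(Z) = {w, x, y}
FOLLOW(S) = {$, w, x, y}
FOLLOW(X) = {w, x, y}
FOLLOW(Y) = {$, w, x, y}
FOLLOW(Z) = {$, w, x, y}
Therefore, FOLLOW(Y) = {$, w, x, y}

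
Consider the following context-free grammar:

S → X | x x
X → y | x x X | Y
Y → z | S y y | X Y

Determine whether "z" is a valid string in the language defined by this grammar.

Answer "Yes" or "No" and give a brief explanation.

Yes - a valid derivation exists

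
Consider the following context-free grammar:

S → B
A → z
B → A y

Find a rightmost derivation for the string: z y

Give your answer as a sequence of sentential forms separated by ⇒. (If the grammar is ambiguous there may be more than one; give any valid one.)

S ⇒ B ⇒ A y ⇒ z y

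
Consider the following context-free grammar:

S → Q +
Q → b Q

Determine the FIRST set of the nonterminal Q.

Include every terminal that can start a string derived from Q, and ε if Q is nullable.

We compute FIRST(Q) using the standard algorithm.
FIRST(Q) = {b}
FIRST(S) = {b}
Therefore, FIRST(Q) = {b}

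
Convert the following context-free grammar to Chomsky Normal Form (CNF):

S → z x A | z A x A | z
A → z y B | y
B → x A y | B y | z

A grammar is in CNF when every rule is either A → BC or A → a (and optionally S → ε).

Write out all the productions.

TZ → z; TX → x; S → z; TY → y; A → y; B → z; S → TZ X0; X0 → TX A; S → TZ X1; X1 → A X2; X2 → TX A; A → TZ X3; X3 → TY B; B → TX X4; X4 → A TY; B → B TY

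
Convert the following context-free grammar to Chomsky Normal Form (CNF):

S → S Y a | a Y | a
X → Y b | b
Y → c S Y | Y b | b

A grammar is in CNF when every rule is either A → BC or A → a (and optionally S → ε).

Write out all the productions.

TA → a; S → a; TB → b; X → b; TC → c; Y → b; S → S X0; X0 → Y TA; S → TA Y; X → Y TB; Y → TC X1; X1 → S Y; Y → Y TB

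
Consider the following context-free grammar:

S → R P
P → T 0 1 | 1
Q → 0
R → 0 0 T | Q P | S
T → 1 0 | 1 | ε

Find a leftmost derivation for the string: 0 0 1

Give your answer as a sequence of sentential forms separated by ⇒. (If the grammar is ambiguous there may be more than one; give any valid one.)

S ⇒ R P ⇒ 0 0 T P ⇒ 0 0 P ⇒ 0 0 1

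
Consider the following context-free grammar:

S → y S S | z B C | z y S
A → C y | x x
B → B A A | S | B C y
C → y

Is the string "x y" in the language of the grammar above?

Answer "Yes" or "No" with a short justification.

No - no valid derivation exists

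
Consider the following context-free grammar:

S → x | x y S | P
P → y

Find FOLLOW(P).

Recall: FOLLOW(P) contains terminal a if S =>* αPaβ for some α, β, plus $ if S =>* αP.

We compute FOLLOW(P) using the standard algorithm.
FOLLOW(S) starts with {$}.
FIRST(P) = {y}
FIRST(S) = {x, y}
FOLLOW(P) = {$}
FOLLOW(S) = {$}
Therefore, FOLLOW(P) = {$}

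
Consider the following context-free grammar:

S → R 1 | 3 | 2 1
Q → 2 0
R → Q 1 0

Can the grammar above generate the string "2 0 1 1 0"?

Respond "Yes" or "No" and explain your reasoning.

No - no valid derivation exists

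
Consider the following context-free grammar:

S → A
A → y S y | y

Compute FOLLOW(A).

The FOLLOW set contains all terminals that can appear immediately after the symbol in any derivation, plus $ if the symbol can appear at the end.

We compute FOLLOW(A) using the standard algorithm.
FOLLOW(S) starts with {$}.
FIRST(A) = {y}
FIRST(S) = {y}
FOLLOW(A) = {$, y}
FOLLOW(S) = {$, y}
Therefore, FOLLOW(A) = {$, y}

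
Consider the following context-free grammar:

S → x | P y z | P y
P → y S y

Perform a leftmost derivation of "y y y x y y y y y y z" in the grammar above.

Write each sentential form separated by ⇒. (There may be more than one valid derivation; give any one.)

S ⇒ P y z ⇒ y S y y z ⇒ y P y y y z ⇒ y y S y y y y z ⇒ y y P y y y y y z ⇒ y y y S y y y y y y z ⇒ y y y x y y y y y y z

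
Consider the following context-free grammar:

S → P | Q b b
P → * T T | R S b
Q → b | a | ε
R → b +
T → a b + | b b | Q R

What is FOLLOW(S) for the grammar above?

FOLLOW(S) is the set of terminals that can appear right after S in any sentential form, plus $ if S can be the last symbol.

We compute FOLLOW(S) using the standard algorithm.
FOLLOW(S) starts with {$}.
FIRST(P) = {*, b}
FIRST(Q) = {a, b, ε}
FIRST(R) = {b}
FIRST(S) = {*, a, b}
FIRST(T) = {a, b}
FOLLOW(P) = {$, b}
FOLLOW(Q) = {b}
FOLLOW(R) = {$, *, a, b}
FOLLOW(S) = {$, b}
FOLLOW(T) = {$, a, b}
Therefore, FOLLOW(S) = {$, b}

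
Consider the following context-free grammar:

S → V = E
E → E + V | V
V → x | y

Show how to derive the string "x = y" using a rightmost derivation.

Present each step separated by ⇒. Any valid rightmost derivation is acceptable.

S ⇒ V = E ⇒ V = V ⇒ V = y ⇒ x = y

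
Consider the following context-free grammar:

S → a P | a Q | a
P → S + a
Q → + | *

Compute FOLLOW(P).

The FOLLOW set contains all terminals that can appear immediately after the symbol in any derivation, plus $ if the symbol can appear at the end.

We compute FOLLOW(P) using the standard algorithm.
FOLLOW(S) starts with {$}.
FIRST(P) = {a}
FIRST(Q) = {*, +}
FIRST(S) = {a}
FOLLOW(P) = {$, +}
FOLLOW(Q) = {$, +}
FOLLOW(S) = {$, +}
Therefore, FOLLOW(P) = {$, +}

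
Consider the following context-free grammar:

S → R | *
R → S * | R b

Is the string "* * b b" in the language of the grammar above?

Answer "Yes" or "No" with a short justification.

Yes - a valid derivation exists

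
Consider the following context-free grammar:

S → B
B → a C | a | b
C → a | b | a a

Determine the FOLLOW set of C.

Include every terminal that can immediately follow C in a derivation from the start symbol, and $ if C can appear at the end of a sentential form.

We compute FOLLOW(C) using the standard algorithm.
FOLLOW(S) starts with {$}.
FIRST(B) = {a, b}
FIRST(C) = {a, b}
FIRST(S) = {a, b}
FOLLOW(B) = {$}
FOLLOW(C) = {$}
FOLLOW(S) = {$}
Therefore, FOLLOW(C) = {$}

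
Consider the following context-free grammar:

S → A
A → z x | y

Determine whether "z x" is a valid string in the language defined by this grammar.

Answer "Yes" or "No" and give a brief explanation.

Yes - a valid derivation exists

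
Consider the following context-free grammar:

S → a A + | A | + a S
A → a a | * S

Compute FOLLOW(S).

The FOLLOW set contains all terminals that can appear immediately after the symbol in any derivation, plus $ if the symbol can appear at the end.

We compute FOLLOW(S) using the standard algorithm.
FOLLOW(S) starts with {$}.
FIRST(A) = {*, a}
FIRST(S) = {*, +, a}
FOLLOW(A) = {$, +}
FOLLOW(S) = {$, +}
Therefore, FOLLOW(S) = {$, +}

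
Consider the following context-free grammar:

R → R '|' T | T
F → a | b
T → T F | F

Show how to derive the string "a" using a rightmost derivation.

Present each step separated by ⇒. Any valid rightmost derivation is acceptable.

R ⇒ T ⇒ F ⇒ a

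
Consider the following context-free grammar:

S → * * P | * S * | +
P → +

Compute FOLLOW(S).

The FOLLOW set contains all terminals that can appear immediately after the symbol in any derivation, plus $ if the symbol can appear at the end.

We compute FOLLOW(S) using the standard algorithm.
FOLLOW(S) starts with {$}.
FIRST(P) = {+}
FIRST(S) = {*, +}
FOLLOW(P) = {$, *}
FOLLOW(S) = {$, *}
Therefore, FOLLOW(S) = {$, *}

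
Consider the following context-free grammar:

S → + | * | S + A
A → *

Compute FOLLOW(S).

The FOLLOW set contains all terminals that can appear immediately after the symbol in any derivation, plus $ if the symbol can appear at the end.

We compute FOLLOW(S) using the standard algorithm.
FOLLOW(S) starts with {$}.
FIRST(A) = {*}
FIRST(S) = {*, +}
FOLLOW(A) = {$, +}
FOLLOW(S) = {$, +}
Therefore, FOLLOW(S) = {$, +}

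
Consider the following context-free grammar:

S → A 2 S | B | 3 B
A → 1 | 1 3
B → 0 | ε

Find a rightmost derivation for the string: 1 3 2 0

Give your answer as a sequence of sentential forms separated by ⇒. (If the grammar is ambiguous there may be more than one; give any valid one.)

S ⇒ A 2 S ⇒ A 2 B ⇒ A 2 0 ⇒ 1 3 2 0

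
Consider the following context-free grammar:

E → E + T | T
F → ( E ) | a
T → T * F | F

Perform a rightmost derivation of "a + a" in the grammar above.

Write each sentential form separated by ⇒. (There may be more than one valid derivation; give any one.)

E ⇒ E + T ⇒ E + F ⇒ E + a ⇒ T + a ⇒ F + a ⇒ a + a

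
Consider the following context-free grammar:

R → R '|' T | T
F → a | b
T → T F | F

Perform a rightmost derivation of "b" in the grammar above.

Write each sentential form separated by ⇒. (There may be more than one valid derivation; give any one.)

R ⇒ T ⇒ F ⇒ b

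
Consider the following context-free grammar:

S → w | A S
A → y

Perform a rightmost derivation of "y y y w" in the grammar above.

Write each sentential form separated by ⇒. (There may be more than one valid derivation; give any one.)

S ⇒ A S ⇒ A A S ⇒ A A A S ⇒ A A A w ⇒ A A y w ⇒ A y y w ⇒ y y y w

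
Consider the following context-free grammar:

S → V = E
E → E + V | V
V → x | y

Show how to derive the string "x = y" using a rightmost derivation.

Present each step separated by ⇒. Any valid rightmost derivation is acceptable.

S ⇒ V = E ⇒ V = V ⇒ V = y ⇒ x = y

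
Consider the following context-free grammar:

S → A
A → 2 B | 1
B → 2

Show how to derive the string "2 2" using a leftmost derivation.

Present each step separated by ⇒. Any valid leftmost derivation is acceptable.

S ⇒ A ⇒ 2 B ⇒ 2 2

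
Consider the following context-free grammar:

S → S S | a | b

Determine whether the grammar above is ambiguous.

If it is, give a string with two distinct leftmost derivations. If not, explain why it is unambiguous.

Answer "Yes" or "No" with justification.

Yes - the string 'a b a b b' has two distinct leftmost derivations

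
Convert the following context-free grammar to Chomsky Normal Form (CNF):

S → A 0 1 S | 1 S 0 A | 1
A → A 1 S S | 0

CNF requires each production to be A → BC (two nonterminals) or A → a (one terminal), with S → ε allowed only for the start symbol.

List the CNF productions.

T0 → 0; T1 → 1; S → 1; A → 0; S → A X0; X0 → T0 X1; X1 → T1 S; S → T1 X2; X2 → S X3; X3 → T0 A; A → A X4; X4 → T1 X5; X5 → S S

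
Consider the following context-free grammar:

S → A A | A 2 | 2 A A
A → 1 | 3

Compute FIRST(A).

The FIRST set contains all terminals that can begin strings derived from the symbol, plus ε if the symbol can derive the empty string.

We compute FIRST(A) using the standard algorithm.
FIRST(A) = {1, 3}
FIRST(S) = {1, 2, 3}
Therefore, FIRST(A) = {1, 3}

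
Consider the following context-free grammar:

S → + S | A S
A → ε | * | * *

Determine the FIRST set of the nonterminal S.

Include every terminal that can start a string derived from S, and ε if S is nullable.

We compute FIRST(S) using the standard algorithm.
FIRST(A) = {*, ε}
FIRST(S) = {*, +}
Therefore, FIRST(S) = {*, +}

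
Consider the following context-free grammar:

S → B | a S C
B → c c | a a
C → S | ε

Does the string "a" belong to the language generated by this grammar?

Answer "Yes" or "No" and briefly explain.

No - no valid derivation exists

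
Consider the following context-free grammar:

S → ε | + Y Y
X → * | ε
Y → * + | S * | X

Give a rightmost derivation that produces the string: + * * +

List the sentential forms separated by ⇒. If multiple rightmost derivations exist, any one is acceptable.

S ⇒ + Y Y ⇒ + Y * + ⇒ + S * * + ⇒ + * * +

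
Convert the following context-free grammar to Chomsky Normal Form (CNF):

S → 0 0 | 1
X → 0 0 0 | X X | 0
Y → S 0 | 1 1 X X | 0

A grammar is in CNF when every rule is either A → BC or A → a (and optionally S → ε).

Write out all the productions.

T0 → 0; S → 1; X → 0; T1 → 1; Y → 0; S → T0 T0; X → T0 X0; X0 → T0 T0; X → X X; Y → S T0; Y → T1 X1; X1 → T1 X2; X2 → X X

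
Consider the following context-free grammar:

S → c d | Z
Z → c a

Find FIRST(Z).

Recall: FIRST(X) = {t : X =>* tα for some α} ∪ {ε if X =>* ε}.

We compute FIRST(Z) using the standard algorithm.
FIRST(S) = {c}
FIRST(Z) = {c}
Therefore, FIRST(Z) = {c}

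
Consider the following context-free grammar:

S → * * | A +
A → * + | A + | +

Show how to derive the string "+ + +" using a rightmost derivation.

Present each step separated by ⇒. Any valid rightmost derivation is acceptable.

S ⇒ A + ⇒ A + + ⇒ + + +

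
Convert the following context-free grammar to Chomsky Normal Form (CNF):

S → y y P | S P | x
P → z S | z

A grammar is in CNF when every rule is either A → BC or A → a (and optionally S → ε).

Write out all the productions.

TY → y; S → x; TZ → z; P → z; S → TY X0; X0 → TY P; S → S P; P → TZ S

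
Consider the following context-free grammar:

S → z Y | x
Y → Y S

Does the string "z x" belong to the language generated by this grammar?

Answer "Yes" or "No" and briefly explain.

No - no valid derivation exists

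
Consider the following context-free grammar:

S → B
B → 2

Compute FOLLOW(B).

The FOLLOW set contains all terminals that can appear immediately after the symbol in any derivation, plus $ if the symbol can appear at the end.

We compute FOLLOW(B) using the standard algorithm.
FOLLOW(S) starts with {$}.
FIRST(B) = {2}
FIRST(S) = {2}
FOLLOW(B) = {$}
FOLLOW(S) = {$}
Therefore, FOLLOW(B) = {$}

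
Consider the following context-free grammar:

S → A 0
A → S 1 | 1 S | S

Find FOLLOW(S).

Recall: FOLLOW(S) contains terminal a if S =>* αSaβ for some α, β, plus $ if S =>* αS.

We compute FOLLOW(S) using the standard algorithm.
FOLLOW(S) starts with {$}.
FIRST(A) = {1}
FIRST(S) = {1}
FOLLOW(A) = {0}
FOLLOW(S) = {$, 0, 1}
Therefore, FOLLOW(S) = {$, 0, 1}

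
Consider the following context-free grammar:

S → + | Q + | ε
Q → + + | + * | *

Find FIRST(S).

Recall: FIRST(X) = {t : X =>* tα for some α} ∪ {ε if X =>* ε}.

We compute FIRST(S) using the standard algorithm.
FIRST(Q) = {*, +}
FIRST(S) = {*, +, ε}
Therefore, FIRST(S) = {*, +, ε}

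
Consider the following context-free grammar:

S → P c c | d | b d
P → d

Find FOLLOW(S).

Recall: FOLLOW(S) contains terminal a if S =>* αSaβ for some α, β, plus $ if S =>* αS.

We compute FOLLOW(S) using the standard algorithm.
FOLLOW(S) starts with {$}.
FIRST(P) = {d}
FIRST(S) = {b, d}
FOLLOW(P) = {c}
FOLLOW(S) = {$}
Therefore, FOLLOW(S) = {$}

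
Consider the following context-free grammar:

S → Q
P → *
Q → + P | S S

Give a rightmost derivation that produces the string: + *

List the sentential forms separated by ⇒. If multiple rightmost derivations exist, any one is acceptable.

S ⇒ Q ⇒ + P ⇒ + *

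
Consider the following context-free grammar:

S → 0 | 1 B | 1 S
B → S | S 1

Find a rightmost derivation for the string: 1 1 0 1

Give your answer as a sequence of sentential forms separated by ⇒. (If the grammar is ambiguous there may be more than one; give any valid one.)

S ⇒ 1 B ⇒ 1 S 1 ⇒ 1 1 S 1 ⇒ 1 1 0 1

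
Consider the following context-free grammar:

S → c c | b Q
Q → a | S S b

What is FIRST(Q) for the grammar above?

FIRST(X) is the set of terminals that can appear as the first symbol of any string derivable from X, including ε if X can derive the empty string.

We compute FIRST(Q) using the standard algorithm.
FIRST(Q) = {a, b, c}
FIRST(S) = {b, c}
Therefore, FIRST(Q) = {a, b, c}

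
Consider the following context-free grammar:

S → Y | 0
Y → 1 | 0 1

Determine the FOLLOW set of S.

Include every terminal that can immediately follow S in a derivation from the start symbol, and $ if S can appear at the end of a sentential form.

We compute FOLLOW(S) using the standard algorithm.
FOLLOW(S) starts with {$}.
FIRST(S) = {0, 1}
FIRST(Y) = {0, 1}
FOLLOW(S) = {$}
FOLLOW(Y) = {$}
Therefore, FOLLOW(S) = {$}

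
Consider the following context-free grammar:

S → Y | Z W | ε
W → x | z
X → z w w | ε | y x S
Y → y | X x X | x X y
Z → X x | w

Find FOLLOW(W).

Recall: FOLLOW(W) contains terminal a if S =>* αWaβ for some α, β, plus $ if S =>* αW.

We compute FOLLOW(W) using the standard algorithm.
FOLLOW(S) starts with {$}.
FIRST(S) = {w, x, y, z, ε}
FIRST(W) = {x, z}
FIRST(X) = {y, z, ε}
FIRST(Y) = {x, y, z}
FIRST(Z) = {w, x, y, z}
FOLLOW(S) = {$, x, y}
FOLLOW(W) = {$, x, y}
FOLLOW(X) = {$, x, y}
FOLLOW(Y) = {$, x, y}
FOLLOW(Z) = {x, z}
Therefore, FOLLOW(W) = {$, x, y}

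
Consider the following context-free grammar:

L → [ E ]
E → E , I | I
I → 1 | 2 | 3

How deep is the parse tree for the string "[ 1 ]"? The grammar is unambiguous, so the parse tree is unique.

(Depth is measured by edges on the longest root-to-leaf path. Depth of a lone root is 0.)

3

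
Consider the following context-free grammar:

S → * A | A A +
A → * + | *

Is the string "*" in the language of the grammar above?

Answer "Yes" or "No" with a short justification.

No - no valid derivation exists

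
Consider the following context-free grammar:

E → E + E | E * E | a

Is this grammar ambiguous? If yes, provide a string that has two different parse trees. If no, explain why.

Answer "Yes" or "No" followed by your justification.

Yes - the string 'a + a * a + a * a' has two distinct leftmost derivations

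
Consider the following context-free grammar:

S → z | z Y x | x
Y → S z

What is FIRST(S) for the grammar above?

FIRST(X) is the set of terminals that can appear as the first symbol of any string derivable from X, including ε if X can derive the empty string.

We compute FIRST(S) using the standard algorithm.
FIRST(S) = {x, z}
FIRST(Y) = {x, z}
Therefore, FIRST(S) = {x, z}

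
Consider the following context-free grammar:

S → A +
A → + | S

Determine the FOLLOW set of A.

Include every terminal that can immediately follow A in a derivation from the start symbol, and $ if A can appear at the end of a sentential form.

We compute FOLLOW(A) using the standard algorithm.
FOLLOW(S) starts with {$}.
FIRST(A) = {+}
FIRST(S) = {+}
FOLLOW(A) = {+}
FOLLOW(S) = {$, +}
Therefore, FOLLOW(A) = {+}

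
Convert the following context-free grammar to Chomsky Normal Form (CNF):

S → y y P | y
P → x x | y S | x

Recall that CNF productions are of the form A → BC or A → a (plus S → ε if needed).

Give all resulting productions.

TY → y; S → y; TX → x; P → x; S → TY X0; X0 → TY P; P → TX TX; P → TY S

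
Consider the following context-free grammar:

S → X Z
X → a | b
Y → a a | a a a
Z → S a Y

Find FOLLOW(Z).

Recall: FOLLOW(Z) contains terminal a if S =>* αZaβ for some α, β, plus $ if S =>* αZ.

We compute FOLLOW(Z) using the standard algorithm.
FOLLOW(S) starts with {$}.
FIRST(S) = {a, b}
FIRST(X) = {a, b}
FIRST(Y) = {a}
FIRST(Z) = {a, b}
FOLLOW(S) = {$, a}
FOLLOW(X) = {a, b}
FOLLOW(Y) = {$, a}
FOLLOW(Z) = {$, a}
Therefore, FOLLOW(Z) = {$, a}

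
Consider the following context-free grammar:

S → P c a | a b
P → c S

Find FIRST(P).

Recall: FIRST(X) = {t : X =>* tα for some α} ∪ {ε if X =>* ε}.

We compute FIRST(P) using the standard algorithm.
FIRST(P) = {c}
FIRST(S) = {a, c}
Therefore, FIRST(P) = {c}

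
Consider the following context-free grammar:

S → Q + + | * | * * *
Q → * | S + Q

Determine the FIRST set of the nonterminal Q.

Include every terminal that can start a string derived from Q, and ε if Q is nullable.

We compute FIRST(Q) using the standard algorithm.
FIRST(Q) = {*}
FIRST(S) = {*}
Therefore, FIRST(Q) = {*}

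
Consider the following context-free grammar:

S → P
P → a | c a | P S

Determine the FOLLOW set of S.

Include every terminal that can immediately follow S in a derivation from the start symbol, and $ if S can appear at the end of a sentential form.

We compute FOLLOW(S) using the standard algorithm.
FOLLOW(S) starts with {$}.
FIRST(P) = {a, c}
FIRST(S) = {a, c}
FOLLOW(P) = {$, a, c}
FOLLOW(S) = {$, a, c}
Therefore, FOLLOW(S) = {$, a, c}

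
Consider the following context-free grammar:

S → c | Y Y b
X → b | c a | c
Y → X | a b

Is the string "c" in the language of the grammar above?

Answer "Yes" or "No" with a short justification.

Yes - a valid derivation exists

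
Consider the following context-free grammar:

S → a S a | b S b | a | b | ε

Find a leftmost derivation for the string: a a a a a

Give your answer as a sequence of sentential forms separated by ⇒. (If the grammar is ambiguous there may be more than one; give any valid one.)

S ⇒ a S a ⇒ a a S a a ⇒ a a a a a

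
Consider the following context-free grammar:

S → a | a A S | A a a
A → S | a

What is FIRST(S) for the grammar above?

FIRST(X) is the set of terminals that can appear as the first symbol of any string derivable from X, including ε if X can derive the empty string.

We compute FIRST(S) using the standard algorithm.
FIRST(A) = {a}
FIRST(S) = {a}
Therefore, FIRST(S) = {a}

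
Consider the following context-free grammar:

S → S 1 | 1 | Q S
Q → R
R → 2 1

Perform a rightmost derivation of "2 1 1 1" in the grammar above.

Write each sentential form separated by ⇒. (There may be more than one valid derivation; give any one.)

S ⇒ S 1 ⇒ Q S 1 ⇒ Q 1 1 ⇒ R 1 1 ⇒ 2 1 1 1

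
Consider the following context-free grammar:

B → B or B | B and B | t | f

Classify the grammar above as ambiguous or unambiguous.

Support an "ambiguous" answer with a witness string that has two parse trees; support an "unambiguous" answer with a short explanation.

Ambiguous - the string 'f or t and f and f or t' has two distinct parse trees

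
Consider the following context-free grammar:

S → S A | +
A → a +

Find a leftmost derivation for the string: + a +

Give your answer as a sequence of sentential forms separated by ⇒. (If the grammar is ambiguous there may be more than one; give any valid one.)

S ⇒ S A ⇒ + A ⇒ + a +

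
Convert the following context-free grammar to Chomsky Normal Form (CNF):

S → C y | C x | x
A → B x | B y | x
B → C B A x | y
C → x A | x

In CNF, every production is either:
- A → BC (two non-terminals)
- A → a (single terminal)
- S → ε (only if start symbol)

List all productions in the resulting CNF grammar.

TY → y; TX → x; S → x; A → x; B → y; C → x; S → C TY; S → C TX; A → B TX; A → B TY; B → C X0; X0 → B X1; X1 → A TX; C → TX A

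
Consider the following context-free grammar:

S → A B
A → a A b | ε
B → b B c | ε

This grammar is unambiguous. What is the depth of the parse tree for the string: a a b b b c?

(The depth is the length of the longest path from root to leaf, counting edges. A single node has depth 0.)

4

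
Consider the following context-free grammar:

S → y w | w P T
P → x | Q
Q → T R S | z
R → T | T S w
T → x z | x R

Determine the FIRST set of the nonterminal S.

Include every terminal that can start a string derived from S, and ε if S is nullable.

We compute FIRST(S) using the standard algorithm.
FIRST(P) = {x, z}
FIRST(Q) = {x, z}
FIRST(R) = {x}
FIRST(S) = {w, y}
FIRST(T) = {x}
Therefore, FIRST(S) = {w, y}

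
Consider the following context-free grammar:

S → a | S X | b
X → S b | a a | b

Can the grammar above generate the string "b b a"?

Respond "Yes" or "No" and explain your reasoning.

No - no valid derivation exists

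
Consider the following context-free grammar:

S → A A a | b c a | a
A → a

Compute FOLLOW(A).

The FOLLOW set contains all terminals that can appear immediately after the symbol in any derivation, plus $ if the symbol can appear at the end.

We compute FOLLOW(A) using the standard algorithm.
FOLLOW(S) starts with {$}.
FIRST(A) = {a}
FIRST(S) = {a, b}
FOLLOW(A) = {a}
FOLLOW(S) = {$}
Therefore, FOLLOW(A) = {a}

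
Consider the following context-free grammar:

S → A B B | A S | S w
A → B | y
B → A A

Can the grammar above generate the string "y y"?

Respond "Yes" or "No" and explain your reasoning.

No - no valid derivation exists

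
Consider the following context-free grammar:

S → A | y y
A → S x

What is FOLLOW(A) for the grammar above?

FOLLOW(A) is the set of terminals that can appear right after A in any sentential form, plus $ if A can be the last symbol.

We compute FOLLOW(A) using the standard algorithm.
FOLLOW(S) starts with {$}.
FIRST(A) = {y}
FIRST(S) = {y}
FOLLOW(A) = {$, x}
FOLLOW(S) = {$, x}
Therefore, FOLLOW(A) = {$, x}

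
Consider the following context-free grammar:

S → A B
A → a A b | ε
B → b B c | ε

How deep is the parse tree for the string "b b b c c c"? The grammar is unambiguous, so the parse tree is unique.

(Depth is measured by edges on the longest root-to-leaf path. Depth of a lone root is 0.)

5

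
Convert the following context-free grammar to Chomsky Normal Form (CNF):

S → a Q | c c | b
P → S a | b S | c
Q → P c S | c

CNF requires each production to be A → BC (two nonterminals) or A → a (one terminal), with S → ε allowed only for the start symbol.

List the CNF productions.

TA → a; TC → c; S → b; TB → b; P → c; Q → c; S → TA Q; S → TC TC; P → S TA; P → TB S; Q → P X0; X0 → TC S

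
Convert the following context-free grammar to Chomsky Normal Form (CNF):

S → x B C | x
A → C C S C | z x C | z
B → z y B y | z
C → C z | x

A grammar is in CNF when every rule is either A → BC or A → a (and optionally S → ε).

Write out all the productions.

TX → x; S → x; TZ → z; A → z; TY → y; B → z; C → x; S → TX X0; X0 → B C; A → C X1; X1 → C X2; X2 → S C; A → TZ X3; X3 → TX C; B → TZ X4; X4 → TY X5; X5 → B TY; C → C TZ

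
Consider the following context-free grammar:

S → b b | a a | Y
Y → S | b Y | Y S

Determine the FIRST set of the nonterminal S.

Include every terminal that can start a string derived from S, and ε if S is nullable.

We compute FIRST(S) using the standard algorithm.
FIRST(S) = {a, b}
FIRST(Y) = {a, b}
Therefore, FIRST(S) = {a, b}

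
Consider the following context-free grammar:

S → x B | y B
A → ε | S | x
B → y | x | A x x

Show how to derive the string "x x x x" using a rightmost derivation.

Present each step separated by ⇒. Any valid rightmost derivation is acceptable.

S ⇒ x B ⇒ x A x x ⇒ x x x x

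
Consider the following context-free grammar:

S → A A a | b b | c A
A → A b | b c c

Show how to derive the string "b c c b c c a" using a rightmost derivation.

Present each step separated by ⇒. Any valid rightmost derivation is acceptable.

S ⇒ A A a ⇒ A b c c a ⇒ b c c b c c a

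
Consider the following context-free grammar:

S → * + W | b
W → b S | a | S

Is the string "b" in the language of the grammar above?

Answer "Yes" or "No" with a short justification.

Yes - a valid derivation exists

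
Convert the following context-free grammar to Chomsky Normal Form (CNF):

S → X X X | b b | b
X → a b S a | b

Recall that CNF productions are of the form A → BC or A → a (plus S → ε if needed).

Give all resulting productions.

TB → b; S → b; TA → a; X → b; S → X X0; X0 → X X; S → TB TB; X → TA X1; X1 → TB X2; X2 → S TA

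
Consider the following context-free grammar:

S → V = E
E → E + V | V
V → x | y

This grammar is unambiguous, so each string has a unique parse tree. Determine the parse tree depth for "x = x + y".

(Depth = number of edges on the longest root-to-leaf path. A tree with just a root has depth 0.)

4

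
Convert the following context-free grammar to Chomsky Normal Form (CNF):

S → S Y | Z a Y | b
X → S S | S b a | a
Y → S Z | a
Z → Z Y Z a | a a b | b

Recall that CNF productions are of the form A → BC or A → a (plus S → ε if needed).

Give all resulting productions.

TA → a; S → b; TB → b; X → a; Y → a; Z → b; S → S Y; S → Z X0; X0 → TA Y; X → S S; X → S X1; X1 → TB TA; Y → S Z; Z → Z X2; X2 → Y X3; X3 → Z TA; Z → TA X4; X4 → TA TB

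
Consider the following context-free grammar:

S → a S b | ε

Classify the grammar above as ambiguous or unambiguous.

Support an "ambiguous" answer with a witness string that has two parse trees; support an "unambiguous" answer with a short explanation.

Unambiguous - every string in the language has a unique parse tree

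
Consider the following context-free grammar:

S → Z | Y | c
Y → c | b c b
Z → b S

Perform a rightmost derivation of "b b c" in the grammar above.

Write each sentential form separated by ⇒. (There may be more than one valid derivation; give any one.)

S ⇒ Z ⇒ b S ⇒ b Z ⇒ b b S ⇒ b b c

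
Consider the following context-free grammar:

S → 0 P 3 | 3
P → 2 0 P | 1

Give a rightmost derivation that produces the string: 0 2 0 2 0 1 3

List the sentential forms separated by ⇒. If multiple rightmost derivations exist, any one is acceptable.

S ⇒ 0 P 3 ⇒ 0 2 0 P 3 ⇒ 0 2 0 2 0 P 3 ⇒ 0 2 0 2 0 1 3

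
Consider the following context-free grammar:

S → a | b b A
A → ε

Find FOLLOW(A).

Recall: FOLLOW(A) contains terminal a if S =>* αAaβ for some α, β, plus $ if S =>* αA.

We compute FOLLOW(A) using the standard algorithm.
FOLLOW(S) starts with {$}.
FIRST(A) = {ε}
FIRST(S) = {a, b}
FOLLOW(A) = {$}
FOLLOW(S) = {$}
Therefore, FOLLOW(A) = {$}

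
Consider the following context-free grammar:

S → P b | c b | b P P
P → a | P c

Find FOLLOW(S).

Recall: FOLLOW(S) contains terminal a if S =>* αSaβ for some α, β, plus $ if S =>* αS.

We compute FOLLOW(S) using the standard algorithm.
FOLLOW(S) starts with {$}.
FIRST(P) = {a}
FIRST(S) = {a, b, c}
FOLLOW(P) = {$, a, b, c}
FOLLOW(S) = {$}
Therefore, FOLLOW(S) = {$}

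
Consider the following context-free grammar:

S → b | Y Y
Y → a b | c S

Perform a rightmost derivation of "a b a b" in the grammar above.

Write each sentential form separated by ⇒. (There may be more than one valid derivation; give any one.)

S ⇒ Y Y ⇒ Y a b ⇒ a b a b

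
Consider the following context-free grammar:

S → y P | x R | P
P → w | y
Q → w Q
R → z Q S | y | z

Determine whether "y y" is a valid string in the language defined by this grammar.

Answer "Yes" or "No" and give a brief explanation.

Yes - a valid derivation exists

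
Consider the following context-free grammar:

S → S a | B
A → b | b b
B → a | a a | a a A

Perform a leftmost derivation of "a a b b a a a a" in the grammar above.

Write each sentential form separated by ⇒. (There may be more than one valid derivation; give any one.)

S ⇒ S a ⇒ S a a ⇒ S a a a ⇒ S a a a a ⇒ B a a a a ⇒ a a A a a a a ⇒ a a b b a a a a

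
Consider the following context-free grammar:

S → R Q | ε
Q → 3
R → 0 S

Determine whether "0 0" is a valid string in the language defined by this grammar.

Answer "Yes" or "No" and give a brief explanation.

No - no valid derivation exists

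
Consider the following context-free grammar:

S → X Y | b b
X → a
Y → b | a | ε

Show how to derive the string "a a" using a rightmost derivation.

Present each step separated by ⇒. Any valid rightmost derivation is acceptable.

S ⇒ X Y ⇒ X a ⇒ a a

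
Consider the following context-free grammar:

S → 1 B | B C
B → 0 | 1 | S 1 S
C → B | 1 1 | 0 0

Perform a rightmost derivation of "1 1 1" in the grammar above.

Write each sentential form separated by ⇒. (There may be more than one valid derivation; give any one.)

S ⇒ B C ⇒ B 1 1 ⇒ 1 1 1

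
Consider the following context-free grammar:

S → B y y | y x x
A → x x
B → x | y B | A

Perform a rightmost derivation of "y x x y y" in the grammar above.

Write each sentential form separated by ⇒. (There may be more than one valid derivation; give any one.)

S ⇒ B y y ⇒ y B y y ⇒ y A y y ⇒ y x x y y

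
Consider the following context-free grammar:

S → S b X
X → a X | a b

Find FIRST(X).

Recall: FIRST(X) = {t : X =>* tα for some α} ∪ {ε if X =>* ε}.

We compute FIRST(X) using the standard algorithm.
FIRST(S) = {}
FIRST(X) = {a}
Therefore, FIRST(X) = {a}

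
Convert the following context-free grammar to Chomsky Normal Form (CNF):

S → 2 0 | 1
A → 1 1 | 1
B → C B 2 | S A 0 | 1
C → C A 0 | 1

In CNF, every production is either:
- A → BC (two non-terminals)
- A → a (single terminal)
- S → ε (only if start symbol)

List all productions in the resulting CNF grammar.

T2 → 2; T0 → 0; S → 1; T1 → 1; A → 1; B → 1; C → 1; S → T2 T0; A → T1 T1; B → C X0; X0 → B T2; B → S X1; X1 → A T0; C → C X2; X2 → A T0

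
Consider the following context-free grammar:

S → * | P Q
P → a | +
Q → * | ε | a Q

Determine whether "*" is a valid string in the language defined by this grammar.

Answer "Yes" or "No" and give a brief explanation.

Yes - a valid derivation exists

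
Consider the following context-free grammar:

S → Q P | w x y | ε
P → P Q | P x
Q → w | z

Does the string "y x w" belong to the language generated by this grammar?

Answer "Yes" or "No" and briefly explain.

No - no valid derivation exists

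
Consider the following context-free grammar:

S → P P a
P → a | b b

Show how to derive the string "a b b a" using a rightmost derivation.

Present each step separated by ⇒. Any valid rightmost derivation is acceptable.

S ⇒ P P a ⇒ P b b a ⇒ a b b a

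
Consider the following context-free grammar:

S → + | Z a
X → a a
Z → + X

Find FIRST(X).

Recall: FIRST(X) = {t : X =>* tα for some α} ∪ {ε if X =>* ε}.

We compute FIRST(X) using the standard algorithm.
FIRST(S) = {+}
FIRST(X) = {a}
FIRST(Z) = {+}
Therefore, FIRST(X) = {a}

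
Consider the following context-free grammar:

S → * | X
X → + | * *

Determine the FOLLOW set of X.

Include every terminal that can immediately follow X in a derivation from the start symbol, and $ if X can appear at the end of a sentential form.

We compute FOLLOW(X) using the standard algorithm.
FOLLOW(S) starts with {$}.
FIRST(S) = {*, +}
FIRST(X) = {*, +}
FOLLOW(S) = {$}
FOLLOW(X) = {$}
Therefore, FOLLOW(X) = {$}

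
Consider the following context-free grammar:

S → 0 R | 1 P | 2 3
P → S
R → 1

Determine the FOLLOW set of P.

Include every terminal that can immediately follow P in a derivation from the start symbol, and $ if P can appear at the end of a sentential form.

We compute FOLLOW(P) using the standard algorithm.
FOLLOW(S) starts with {$}.
FIRST(P) = {0, 1, 2}
FIRST(R) = {1}
FIRST(S) = {0, 1, 2}
FOLLOW(P) = {$}
FOLLOW(R) = {$}
FOLLOW(S) = {$}
Therefore, FOLLOW(P) = {$}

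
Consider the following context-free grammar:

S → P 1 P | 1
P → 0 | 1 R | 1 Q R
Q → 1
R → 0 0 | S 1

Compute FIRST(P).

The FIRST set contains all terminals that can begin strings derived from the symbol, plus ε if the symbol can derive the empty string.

We compute FIRST(P) using the standard algorithm.
FIRST(P) = {0, 1}
FIRST(Q) = {1}
FIRST(R) = {0, 1}
FIRST(S) = {0, 1}
Therefore, FIRST(P) = {0, 1}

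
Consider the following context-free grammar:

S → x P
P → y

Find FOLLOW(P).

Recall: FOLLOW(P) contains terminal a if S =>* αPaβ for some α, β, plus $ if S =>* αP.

We compute FOLLOW(P) using the standard algorithm.
FOLLOW(S) starts with {$}.
FIRST(P) = {y}
FIRST(S) = {x}
FOLLOW(P) = {$}
FOLLOW(S) = {$}
Therefore, FOLLOW(P) = {$}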